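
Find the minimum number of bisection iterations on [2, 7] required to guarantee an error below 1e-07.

We need (b-a)/2^n ≤ 1e-07
(7 - 2)/2^n ≤ 1e-07
5/2^n ≤ 1e-07
2^n ≥ 50000000
n ≥ log₂(50000000) = 25.58
n ≥ 26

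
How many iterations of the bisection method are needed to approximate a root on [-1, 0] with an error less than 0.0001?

We need (b-a)/2^n ≤ 0.0001
(0 - (-1))/2^n ≤ 0.0001
1/2^n ≤ 0.0001
2^n ≥ 10000
n ≥ log₂(10000) = 13.29
n ≥ 14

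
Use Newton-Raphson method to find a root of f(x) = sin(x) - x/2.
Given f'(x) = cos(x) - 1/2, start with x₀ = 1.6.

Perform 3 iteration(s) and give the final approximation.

f(x) = sin(x) - x/2
f'(x) = cos(x) - 1/2
x₀ = 1.6

Newton-Raphson formula: x_{n+1} = x_n - f(x_n)/f'(x_n)

Iteration 1:
  f(1.600000) = 0.199574
  f'(1.600000) = -0.529200
  x_1 = 1.600000 - 0.199574/(-0.529200) = 1.977124
Iteration 2:
  f(1.977124) = -0.069983
  f'(1.977124) = -0.895238
  x_2 = 1.977124 - (-0.069983)/(-0.895238) = 1.898951
Iteration 3:
  f(1.898951) = -0.002837
  f'(1.898951) = -0.822297
  x_3 = 1.898951 - (-0.002837)/(-0.822297) = 1.895501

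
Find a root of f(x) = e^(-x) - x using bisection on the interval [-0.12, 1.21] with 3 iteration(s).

f(x) = e^(-x) - x
Initial interval: [-0.12, 1.21]

Iteration 1:
  c_1 = (-0.120000 + 1.210000)/2 = 0.545000
  f(c_1) = f(0.545000) = 0.034842
  f(a) × f(c) ≥ 0, new interval: [0.545000, 1.210000]
Iteration 2:
  c_2 = (0.545000 + 1.210000)/2 = 0.877500
  f(c_2) = f(0.877500) = -0.461679
  f(a) × f(c) < 0, new interval: [0.545000, 0.877500]
Iteration 3:
  c_3 = (0.545000 + 0.877500)/2 = 0.711250
  f(c_3) = f(0.711250) = -0.220220
  f(a) × f(c) < 0, new interval: [0.545000, 0.711250]

After 3 iteration(s), the approximation is c_3 = 0.711250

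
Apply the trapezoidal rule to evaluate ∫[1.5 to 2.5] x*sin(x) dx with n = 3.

f(x) = x*sin(x)
a = 1.5, b = 2.5, n = 3
h = (b - a)/n = 0.333333

Trapezoidal rule: (h/2)[f(x₀) + 2f(x₁) + 2f(x₂) + ... + f(xₙ)]

x_0 = 1.5000, f(x_0) = 1.496242, coefficient = 1
x_1 = 1.8333, f(x_1) = 1.770514, coefficient = 2
x_2 = 2.1667, f(x_2) = 1.793264, coefficient = 2
x_3 = 2.5000, f(x_3) = 1.496180, coefficient = 1

I ≈ (0.333333/2) × 10.119978 = 1.686663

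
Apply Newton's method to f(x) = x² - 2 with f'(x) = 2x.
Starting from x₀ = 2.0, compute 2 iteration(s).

f(x) = x² - 2
f'(x) = 2x
x₀ = 2.0

Newton-Raphson formula: x_{n+1} = x_n - f(x_n)/f'(x_n)

Iteration 1:
  f(2.000000) = 2.000000
  f'(2.000000) = 4.000000
  x_1 = 2.000000 - 2.000000/4.000000 = 1.500000
Iteration 2:
  f(1.500000) = 0.250000
  f'(1.500000) = 3.000000
  x_2 = 1.500000 - 0.250000/3.000000 = 1.416667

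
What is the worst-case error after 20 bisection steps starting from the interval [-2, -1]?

Bisection error bound: |error| ≤ (b-a)/2^n
|error| ≤ (-1 - (-2))/2^20 = 1/2^20
|error| ≤ 0.0000009537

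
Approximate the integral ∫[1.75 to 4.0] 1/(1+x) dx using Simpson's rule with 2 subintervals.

f(x) = 1/(1+x)
a = 1.75, b = 4.0, n = 2
h = (b - a)/n = 1.125000

Simpson's rule: (h/3)[f(x₀) + 4f(x₁) + 2f(x₂) + ... + f(xₙ)]

x_0 = 1.7500, f(x_0) = 0.363636, coefficient = 1
x_1 = 2.8750, f(x_1) = 0.258065, coefficient = 4
x_2 = 4.0000, f(x_2) = 0.200000, coefficient = 1

I ≈ (1.125000/3) × 1.595894 = 0.598460
Exact value: 0.597837
Error: 0.000623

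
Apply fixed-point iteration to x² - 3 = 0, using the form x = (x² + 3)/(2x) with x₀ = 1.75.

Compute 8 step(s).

Equation: x² - 3 = 0
Fixed-point form: x = (x² + 3)/(2x)
x₀ = 1.75

x_1 = g(1.750000) = 1.732143
x_2 = g(1.732143) = 1.732051
x_3 = g(1.732051) = 1.732051
x_4 = g(1.732051) = 1.732051
x_5 = g(1.732051) = 1.732051
x_6 = g(1.732051) = 1.732051
x_7 = g(1.732051) = 1.732051
x_8 = g(1.732051) = 1.732051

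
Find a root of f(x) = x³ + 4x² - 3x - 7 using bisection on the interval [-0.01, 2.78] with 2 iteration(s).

f(x) = x³ + 4x² - 3x - 7
Initial interval: [-0.01, 2.78]

Iteration 1:
  c_1 = (-0.010000 + 2.780000)/2 = 1.385000
  f(c_1) = f(1.385000) = -0.825358
  f(a) × f(c) ≥ 0, new interval: [1.385000, 2.780000]
Iteration 2:
  c_2 = (1.385000 + 2.780000)/2 = 2.082500
  f(c_2) = f(2.082500) = 13.131124
  f(a) × f(c) < 0, new interval: [1.385000, 2.082500]

After 2 iteration(s), the approximation is c_2 = 2.082500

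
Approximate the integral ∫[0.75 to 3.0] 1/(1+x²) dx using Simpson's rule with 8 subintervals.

f(x) = 1/(1+x²)
a = 0.75, b = 3.0, n = 8
h = (b - a)/n = 0.281250

Simpson's rule: (h/3)[f(x₀) + 4f(x₁) + 2f(x₂) + ... + f(xₙ)]

x_0 = 0.7500, f(x_0) = 0.640000, coefficient = 1
x_1 = 1.0312, f(x_1) = 0.484619, coefficient = 4
x_2 = 1.3125, f(x_2) = 0.367288, coefficient = 2
x_3 = 1.5938, f(x_3) = 0.282483, coefficient = 4
x_4 = 1.8750, f(x_4) = 0.221453, coefficient = 2
x_5 = 2.1562, f(x_5) = 0.177010, coefficient = 4
x_6 = 2.4375, f(x_6) = 0.144063, coefficient = 2
x_7 = 2.7188, f(x_7) = 0.119167, coefficient = 4
x_8 = 3.0000, f(x_8) = 0.100000, coefficient = 1

I ≈ (0.281250/3) × 6.458722 = 0.605505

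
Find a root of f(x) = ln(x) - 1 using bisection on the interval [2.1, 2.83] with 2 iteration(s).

f(x) = ln(x) - 1
Initial interval: [2.1, 2.83]

Iteration 1:
  c_1 = (2.100000 + 2.830000)/2 = 2.465000
  f(c_1) = f(2.465000) = -0.097808
  f(a) × f(c) ≥ 0, new interval: [2.465000, 2.830000]
Iteration 2:
  c_2 = (2.465000 + 2.830000)/2 = 2.647500
  f(c_2) = f(2.647500) = -0.026384
  f(a) × f(c) ≥ 0, new interval: [2.647500, 2.830000]

After 2 iteration(s), the approximation is c_2 = 2.647500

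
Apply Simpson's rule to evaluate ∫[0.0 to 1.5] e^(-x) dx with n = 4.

f(x) = e^(-x)
a = 0.0, b = 1.5, n = 4
h = (b - a)/n = 0.375000

Simpson's rule: (h/3)[f(x₀) + 4f(x₁) + 2f(x₂) + ... + f(xₙ)]

x_0 = 0.0000, f(x_0) = 1.000000, coefficient = 1
x_1 = 0.3750, f(x_1) = 0.687289, coefficient = 4
x_2 = 0.7500, f(x_2) = 0.472367, coefficient = 2
x_3 = 1.1250, f(x_3) = 0.324652, coefficient = 4
x_4 = 1.5000, f(x_4) = 0.223130, coefficient = 1

I ≈ (0.375000/3) × 6.215630 = 0.776954
Exact value: 0.776870
Error: 0.000084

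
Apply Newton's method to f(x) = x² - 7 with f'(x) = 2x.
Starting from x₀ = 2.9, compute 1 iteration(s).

f(x) = x² - 7
f'(x) = 2x
x₀ = 2.9

Newton-Raphson formula: x_{n+1} = x_n - f(x_n)/f'(x_n)

Iteration 1:
  f(2.900000) = 1.410000
  f'(2.900000) = 5.800000
  x_1 = 2.900000 - 1.410000/5.800000 = 2.656897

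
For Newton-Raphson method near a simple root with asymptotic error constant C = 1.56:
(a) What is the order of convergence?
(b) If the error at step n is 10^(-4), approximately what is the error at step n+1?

(a) Newton-Raphson has quadratic (order 2) convergence near simple roots.
    This means |e_{n+1}| ≈ C|e_n|².

(b) With |e_n| = 10^(-4) and C = 1.56:
    |e_{n+1}| ≈ 1.56 × (10^(-4))² = 1.56 × 10^(-8)

(a) 2 (quadratic); (b) |e_{n+1}| ≈ 1.560e-08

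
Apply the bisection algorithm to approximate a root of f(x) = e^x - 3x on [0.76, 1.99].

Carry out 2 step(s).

f(x) = e^x - 3x
Initial interval: [0.76, 1.99]

Iteration 1:
  c_1 = (0.760000 + 1.990000)/2 = 1.375000
  f(c_1) = f(1.375000) = -0.169923
  f(a) × f(c) ≥ 0, new interval: [1.375000, 1.990000]
Iteration 2:
  c_2 = (1.375000 + 1.990000)/2 = 1.682500
  f(c_2) = f(1.682500) = 0.331487
  f(a) × f(c) < 0, new interval: [1.375000, 1.682500]

After 2 iteration(s), the approximation is c_2 = 1.682500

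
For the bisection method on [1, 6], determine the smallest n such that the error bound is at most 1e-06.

We need (b-a)/2^n ≤ 1e-06
(6 - 1)/2^n ≤ 1e-06
5/2^n ≤ 1e-06
2^n ≥ 5000000
n ≥ log₂(5000000) = 22.25
n ≥ 23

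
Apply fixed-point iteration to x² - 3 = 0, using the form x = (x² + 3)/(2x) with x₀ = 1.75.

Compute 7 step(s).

Equation: x² - 3 = 0
Fixed-point form: x = (x² + 3)/(2x)
x₀ = 1.75

x_1 = g(1.750000) = 1.732143
x_2 = g(1.732143) = 1.732051
x_3 = g(1.732051) = 1.732051
x_4 = g(1.732051) = 1.732051
x_5 = g(1.732051) = 1.732051
x_6 = g(1.732051) = 1.732051
x_7 = g(1.732051) = 1.732051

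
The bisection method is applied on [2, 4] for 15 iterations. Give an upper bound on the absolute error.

Bisection error bound: |error| ≤ (b-a)/2^n
|error| ≤ (4 - 2)/2^15 = 2/2^15
|error| ≤ 0.0000610352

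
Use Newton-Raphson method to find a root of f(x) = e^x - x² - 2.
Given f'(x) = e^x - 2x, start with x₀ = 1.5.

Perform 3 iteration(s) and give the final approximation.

f(x) = e^x - x² - 2
f'(x) = e^x - 2x
x₀ = 1.5

Newton-Raphson formula: x_{n+1} = x_n - f(x_n)/f'(x_n)

Iteration 1:
  f(1.500000) = 0.231689
  f'(1.500000) = 1.481689
  x_1 = 1.500000 - 0.231689/1.481689 = 1.343632
Iteration 2:
  f(1.343632) = 0.027592
  f'(1.343632) = 1.145675
  x_2 = 1.343632 - 0.027592/1.145675 = 1.319548
Iteration 3:
  f(1.319548) = 0.000523
  f'(1.319548) = 1.102634
  x_3 = 1.319548 - 0.000523/1.102634 = 1.319074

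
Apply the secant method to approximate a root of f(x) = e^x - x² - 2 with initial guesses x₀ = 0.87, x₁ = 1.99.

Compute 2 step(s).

f(x) = e^x - x² - 2
x₀ = 0.87, x₁ = 1.99

Secant formula: x_{n+1} = x_n - f(x_n)(x_n - x_{n-1})/(f(x_n) - f(x_{n-1}))

Iteration 1:
  f(0.870000) = -0.369989
  f(1.990000) = 1.355434
  x_2 = 1.990000 - 1.355434×(1.990000 - 0.870000)/(1.355434 - (-0.369989))
       = 1.110166
Iteration 2:
  f(1.990000) = 1.355434
  f(1.110166) = -0.197606
  x_3 = 1.110166 - (-0.197606)×(1.110166 - 1.990000)/(-0.197606 - 1.355434)
       = 1.222115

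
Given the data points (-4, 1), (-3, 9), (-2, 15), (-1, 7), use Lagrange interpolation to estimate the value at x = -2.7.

Lagrange interpolation formula:
P(x) = Σ yᵢ × Lᵢ(x)
where Lᵢ(x) = Π_{j≠i} (x - xⱼ)/(xᵢ - xⱼ)

L_0(-2.7) = (-2.7 - (-3))/(-4 - (-3)) × (-2.7 - (-2))/(-4 - (-2)) × (-2.7 - (-1))/(-4 - (-1)) = -0.059500
L_1(-2.7) = (-2.7 - (-4))/(-3 - (-4)) × (-2.7 - (-2))/(-3 - (-2)) × (-2.7 - (-1))/(-3 - (-1)) = 0.773500
L_2(-2.7) = (-2.7 - (-4))/(-2 - (-4)) × (-2.7 - (-3))/(-2 - (-3)) × (-2.7 - (-1))/(-2 - (-1)) = 0.331500
L_3(-2.7) = (-2.7 - (-4))/(-1 - (-4)) × (-2.7 - (-3))/(-1 - (-3)) × (-2.7 - (-2))/(-1 - (-2)) = -0.045500

P(-2.7) = 1×L_0(-2.7) + 9×L_1(-2.7) + 15×L_2(-2.7) + 7×L_3(-2.7)
P(-2.7) = 11.556000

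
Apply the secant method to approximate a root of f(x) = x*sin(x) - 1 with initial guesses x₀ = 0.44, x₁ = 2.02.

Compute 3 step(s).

f(x) = x*sin(x) - 1
x₀ = 0.44, x₁ = 2.02

Secant formula: x_{n+1} = x_n - f(x_n)(x_n - x_{n-1})/(f(x_n) - f(x_{n-1}))

Iteration 1:
  f(0.440000) = -0.812587
  f(2.020000) = 0.819602
  x_2 = 2.020000 - 0.819602×(2.020000 - 0.440000)/(0.819602 - (-0.812587))
       = 1.226604
Iteration 2:
  f(2.020000) = 0.819602
  f(1.226604) = 0.154662
  x_3 = 1.226604 - 0.154662×(1.226604 - 2.020000)/(0.154662 - 0.819602)
       = 1.042064
Iteration 3:
  f(1.226604) = 0.154662
  f(1.042064) = -0.100233
  x_4 = 1.042064 - (-0.100233)×(1.042064 - 1.226604)/(-0.100233 - 0.154662)
       = 1.114631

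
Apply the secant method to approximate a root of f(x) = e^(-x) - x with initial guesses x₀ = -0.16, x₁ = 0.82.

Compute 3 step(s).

f(x) = e^(-x) - x
x₀ = -0.16, x₁ = 0.82

Secant formula: x_{n+1} = x_n - f(x_n)(x_n - x_{n-1})/(f(x_n) - f(x_{n-1}))

Iteration 1:
  f(-0.160000) = 1.333511
  f(0.820000) = -0.379568
  x_2 = 0.820000 - (-0.379568)×(0.820000 - (-0.160000))/(-0.379568 - 1.333511)
       = 0.602861
Iteration 2:
  f(0.820000) = -0.379568
  f(0.602861) = -0.055617
  x_3 = 0.602861 - (-0.055617)×(0.602861 - 0.820000)/(-0.055617 - (-0.379568))
       = 0.565582
Iteration 3:
  f(0.602861) = -0.055617
  f(0.565582) = 0.002448
  x_4 = 0.565582 - 0.002448×(0.565582 - 0.602861)/(0.002448 - (-0.055617))
       = 0.567153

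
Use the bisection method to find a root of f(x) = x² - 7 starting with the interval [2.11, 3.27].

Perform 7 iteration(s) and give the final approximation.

f(x) = x² - 7
Initial interval: [2.11, 3.27]

Iteration 1:
  c_1 = (2.110000 + 3.270000)/2 = 2.690000
  f(c_1) = f(2.690000) = 0.236100
  f(a) × f(c) < 0, new interval: [2.110000, 2.690000]
Iteration 2:
  c_2 = (2.110000 + 2.690000)/2 = 2.400000
  f(c_2) = f(2.400000) = -1.240000
  f(a) × f(c) ≥ 0, new interval: [2.400000, 2.690000]
Iteration 3:
  c_3 = (2.400000 + 2.690000)/2 = 2.545000
  f(c_3) = f(2.545000) = -0.522975
  f(a) × f(c) ≥ 0, new interval: [2.545000, 2.690000]
Iteration 4:
  c_4 = (2.545000 + 2.690000)/2 = 2.617500
  f(c_4) = f(2.617500) = -0.148694
  f(a) × f(c) ≥ 0, new interval: [2.617500, 2.690000]
Iteration 5:
  c_5 = (2.617500 + 2.690000)/2 = 2.653750
  f(c_5) = f(2.653750) = 0.042389
  f(a) × f(c) < 0, new interval: [2.617500, 2.653750]
Iteration 6:
  c_6 = (2.617500 + 2.653750)/2 = 2.635625
  f(c_6) = f(2.635625) = -0.053481
  f(a) × f(c) ≥ 0, new interval: [2.635625, 2.653750]
Iteration 7:
  c_7 = (2.635625 + 2.653750)/2 = 2.644687
  f(c_7) = f(2.644687) = -0.005628
  f(a) × f(c) ≥ 0, new interval: [2.644687, 2.653750]

After 7 iteration(s), the approximation is c_7 = 2.644687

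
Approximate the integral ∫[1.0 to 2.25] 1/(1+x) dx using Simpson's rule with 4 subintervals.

f(x) = 1/(1+x)
a = 1.0, b = 2.25, n = 4
h = (b - a)/n = 0.312500

Simpson's rule: (h/3)[f(x₀) + 4f(x₁) + 2f(x₂) + ... + f(xₙ)]

x_0 = 1.0000, f(x_0) = 0.500000, coefficient = 1
x_1 = 1.3125, f(x_1) = 0.432432, coefficient = 4
x_2 = 1.6250, f(x_2) = 0.380952, coefficient = 2
x_3 = 1.9375, f(x_3) = 0.340426, coefficient = 4
x_4 = 2.2500, f(x_4) = 0.307692, coefficient = 1

I ≈ (0.312500/3) × 4.661029 = 0.485524
Exact value: 0.485508
Error: 0.000016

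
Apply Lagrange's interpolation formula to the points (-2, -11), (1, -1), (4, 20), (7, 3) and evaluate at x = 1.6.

Lagrange interpolation formula:
P(x) = Σ yᵢ × Lᵢ(x)
where Lᵢ(x) = Π_{j≠i} (x - xⱼ)/(xᵢ - xⱼ)

L_0(1.6) = (1.6 - 1)/(-2 - 1) × (1.6 - 4)/(-2 - 4) × (1.6 - 7)/(-2 - 7) = -0.048000
L_1(1.6) = (1.6 - (-2))/(1 - (-2)) × (1.6 - 4)/(1 - 4) × (1.6 - 7)/(1 - 7) = 0.864000
L_2(1.6) = (1.6 - (-2))/(4 - (-2)) × (1.6 - 1)/(4 - 1) × (1.6 - 7)/(4 - 7) = 0.216000
L_3(1.6) = (1.6 - (-2))/(7 - (-2)) × (1.6 - 1)/(7 - 1) × (1.6 - 4)/(7 - 4) = -0.032000

P(1.6) = (-11)×L_0(1.6) + (-1)×L_1(1.6) + 20×L_2(1.6) + 3×L_3(1.6)
P(1.6) = 3.888000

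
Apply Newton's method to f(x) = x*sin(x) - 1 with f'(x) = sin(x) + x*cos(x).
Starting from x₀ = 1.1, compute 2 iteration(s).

f(x) = x*sin(x) - 1
f'(x) = sin(x) + x*cos(x)
x₀ = 1.1

Newton-Raphson formula: x_{n+1} = x_n - f(x_n)/f'(x_n)

Iteration 1:
  f(1.100000) = -0.019672
  f'(1.100000) = 1.390163
  x_1 = 1.100000 - (-0.019672)/1.390163 = 1.114151
Iteration 2:
  f(1.114151) = -0.000009
  f'(1.114151) = 1.388810
  x_2 = 1.114151 - (-0.000009)/1.388810 = 1.114157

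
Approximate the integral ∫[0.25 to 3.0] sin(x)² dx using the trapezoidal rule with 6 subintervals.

f(x) = sin(x)²
a = 0.25, b = 3.0, n = 6
h = (b - a)/n = 0.458333

Trapezoidal rule: (h/2)[f(x₀) + 2f(x₁) + 2f(x₂) + ... + f(xₙ)]

x_0 = 0.2500, f(x_0) = 0.061209, coefficient = 1
x_1 = 0.7083, f(x_1) = 0.423240, coefficient = 2
x_2 = 1.1667, f(x_2) = 0.845379, coefficient = 2
x_3 = 1.6250, f(x_3) = 0.997065, coefficient = 2
x_4 = 2.0833, f(x_4) = 0.759518, coefficient = 2
x_5 = 2.5417, f(x_5) = 0.318752, coefficient = 2
x_6 = 3.0000, f(x_6) = 0.019915, coefficient = 1

I ≈ (0.458333/2) × 6.769031 = 1.551236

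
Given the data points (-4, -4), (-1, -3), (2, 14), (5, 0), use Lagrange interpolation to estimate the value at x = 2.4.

Lagrange interpolation formula:
P(x) = Σ yᵢ × Lᵢ(x)
where Lᵢ(x) = Π_{j≠i} (x - xⱼ)/(xᵢ - xⱼ)

L_0(2.4) = (2.4 - (-1))/(-4 - (-1)) × (2.4 - 2)/(-4 - 2) × (2.4 - 5)/(-4 - 5) = 0.021827
L_1(2.4) = (2.4 - (-4))/(-1 - (-4)) × (2.4 - 2)/(-1 - 2) × (2.4 - 5)/(-1 - 5) = -0.123259
L_2(2.4) = (2.4 - (-4))/(2 - (-4)) × (2.4 - (-1))/(2 - (-1)) × (2.4 - 5)/(2 - 5) = 1.047704
L_3(2.4) = (2.4 - (-4))/(5 - (-4)) × (2.4 - (-1))/(5 - (-1)) × (2.4 - 2)/(5 - 2) = 0.053728

P(2.4) = (-4)×L_0(2.4) + (-3)×L_1(2.4) + 14×L_2(2.4) + 0×L_3(2.4)
P(2.4) = 14.950321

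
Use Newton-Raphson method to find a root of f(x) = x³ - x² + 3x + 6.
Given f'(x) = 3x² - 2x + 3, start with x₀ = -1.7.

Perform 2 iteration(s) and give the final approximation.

f(x) = x³ - x² + 3x + 6
f'(x) = 3x² - 2x + 3
x₀ = -1.7

Newton-Raphson formula: x_{n+1} = x_n - f(x_n)/f'(x_n)

Iteration 1:
  f(-1.700000) = -6.903000
  f'(-1.700000) = 15.070000
  x_1 = -1.700000 - (-6.903000)/15.070000 = -1.241938
Iteration 2:
  f(-1.241938) = -1.183798
  f'(-1.241938) = 10.111102
  x_2 = -1.241938 - (-1.183798)/10.111102 = -1.124859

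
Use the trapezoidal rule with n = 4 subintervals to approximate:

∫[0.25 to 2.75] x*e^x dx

f(x) = x*e^x
a = 0.25, b = 2.75, n = 4
h = (b - a)/n = 0.625000

Trapezoidal rule: (h/2)[f(x₀) + 2f(x₁) + 2f(x₂) + ... + f(xₙ)]

x_0 = 0.2500, f(x_0) = 0.321006, coefficient = 1
x_1 = 0.8750, f(x_1) = 2.099016, coefficient = 2
x_2 = 1.5000, f(x_2) = 6.722534, coefficient = 2
x_3 = 2.1250, f(x_3) = 17.792407, coefficient = 2
x_4 = 2.7500, f(x_4) = 43.017238, coefficient = 1

I ≈ (0.625000/2) × 96.566157 = 30.176924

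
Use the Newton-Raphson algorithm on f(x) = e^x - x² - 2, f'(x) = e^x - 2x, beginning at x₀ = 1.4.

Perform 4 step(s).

f(x) = e^x - x² - 2
f'(x) = e^x - 2x
x₀ = 1.4

Newton-Raphson formula: x_{n+1} = x_n - f(x_n)/f'(x_n)

Iteration 1:
  f(1.400000) = 0.095200
  f'(1.400000) = 1.255200
  x_1 = 1.400000 - 0.095200/1.255200 = 1.324156
Iteration 2:
  f(1.324156) = 0.005622
  f'(1.324156) = 1.110699
  x_2 = 1.324156 - 0.005622/1.110699 = 1.319094
Iteration 3:
  f(1.319094) = 0.000022
  f'(1.319094) = 1.101843
  x_3 = 1.319094 - 0.000022/1.101843 = 1.319074
Iteration 4:
  f(1.319074) = 0.000000
  f'(1.319074) = 1.101808
  x_4 = 1.319074 - 0.000000/1.101808 = 1.319074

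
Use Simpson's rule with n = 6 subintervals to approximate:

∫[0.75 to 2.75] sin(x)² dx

f(x) = sin(x)²
a = 0.75, b = 2.75, n = 6
h = (b - a)/n = 0.333333

Simpson's rule: (h/3)[f(x₀) + 4f(x₁) + 2f(x₂) + ... + f(xₙ)]

x_0 = 0.7500, f(x_0) = 0.464631, coefficient = 1
x_1 = 1.0833, f(x_1) = 0.780615, coefficient = 4
x_2 = 1.4167, f(x_2) = 0.976432, coefficient = 2
x_3 = 1.7500, f(x_3) = 0.968228, coefficient = 4
x_4 = 2.0833, f(x_4) = 0.759518, coefficient = 2
x_5 = 2.4167, f(x_5) = 0.439675, coefficient = 4
x_6 = 2.7500, f(x_6) = 0.145665, coefficient = 1

I ≈ (0.333333/3) × 12.836268 = 1.426252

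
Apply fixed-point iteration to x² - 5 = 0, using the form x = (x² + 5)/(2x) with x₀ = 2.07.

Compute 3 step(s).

Equation: x² - 5 = 0
Fixed-point form: x = (x² + 5)/(2x)
x₀ = 2.07

x_1 = g(2.070000) = 2.242729
x_2 = g(2.242729) = 2.236078
x_3 = g(2.236078) = 2.236068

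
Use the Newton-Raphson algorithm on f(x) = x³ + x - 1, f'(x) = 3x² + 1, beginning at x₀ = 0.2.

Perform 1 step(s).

f(x) = x³ + x - 1
f'(x) = 3x² + 1
x₀ = 0.2

Newton-Raphson formula: x_{n+1} = x_n - f(x_n)/f'(x_n)

Iteration 1:
  f(0.200000) = -0.792000
  f'(0.200000) = 1.120000
  x_1 = 0.200000 - (-0.792000)/1.120000 = 0.907143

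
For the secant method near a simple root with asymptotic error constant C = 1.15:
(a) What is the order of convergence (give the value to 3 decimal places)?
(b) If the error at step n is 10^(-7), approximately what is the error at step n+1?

(a) Secant method has superlinear convergence with order φ = (1+√5)/2 ≈ 1.618.
    This means |e_{n+1}| ≈ C|e_n|^1.618.

(b) With |e_n| = 10^(-7) and C = 1.15:
    |e_{n+1}| ≈ 1.15 × (10^(-7))^1.618 = 1.15 × 10^(-11.33)

(a) ≈ 1.618 (golden ratio); (b) |e_{n+1}| ≈ 5.426e-12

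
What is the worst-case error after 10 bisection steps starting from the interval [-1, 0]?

Bisection error bound: |error| ≤ (b-a)/2^n
|error| ≤ (0 - (-1))/2^10 = 1/2^10
|error| ≤ 0.0009765625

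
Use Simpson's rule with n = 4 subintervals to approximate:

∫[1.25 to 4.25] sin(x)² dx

f(x) = sin(x)²
a = 1.25, b = 4.25, n = 4
h = (b - a)/n = 0.750000

Simpson's rule: (h/3)[f(x₀) + 4f(x₁) + 2f(x₂) + ... + f(xₙ)]

x_0 = 1.2500, f(x_0) = 0.900572, coefficient = 1
x_1 = 2.0000, f(x_1) = 0.826822, coefficient = 4
x_2 = 2.7500, f(x_2) = 0.145665, coefficient = 2
x_3 = 3.5000, f(x_3) = 0.123049, coefficient = 4
x_4 = 4.2500, f(x_4) = 0.801006, coefficient = 1

I ≈ (0.750000/3) × 5.792391 = 1.448098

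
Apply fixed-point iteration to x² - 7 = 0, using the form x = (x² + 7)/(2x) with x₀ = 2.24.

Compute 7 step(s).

Equation: x² - 7 = 0
Fixed-point form: x = (x² + 7)/(2x)
x₀ = 2.24

x_1 = g(2.240000) = 2.682500
x_2 = g(2.682500) = 2.646003
x_3 = g(2.646003) = 2.645751
x_4 = g(2.645751) = 2.645751
x_5 = g(2.645751) = 2.645751
x_6 = g(2.645751) = 2.645751
x_7 = g(2.645751) = 2.645751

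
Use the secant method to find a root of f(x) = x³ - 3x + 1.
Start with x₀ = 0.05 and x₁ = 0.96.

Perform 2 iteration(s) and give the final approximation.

f(x) = x³ - 3x + 1
x₀ = 0.05, x₁ = 0.96

Secant formula: x_{n+1} = x_n - f(x_n)(x_n - x_{n-1})/(f(x_n) - f(x_{n-1}))

Iteration 1:
  f(0.050000) = 0.850125
  f(0.960000) = -0.995264
  x_2 = 0.960000 - (-0.995264)×(0.960000 - 0.050000)/(-0.995264 - 0.850125)
       = 0.469214
Iteration 2:
  f(0.960000) = -0.995264
  f(0.469214) = -0.304340
  x_3 = 0.469214 - (-0.304340)×(0.469214 - 0.960000)/(-0.304340 - (-0.995264))
       = 0.253032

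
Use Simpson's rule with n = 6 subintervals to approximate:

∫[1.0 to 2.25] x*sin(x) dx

f(x) = x*sin(x)
a = 1.0, b = 2.25, n = 6
h = (b - a)/n = 0.208333

Simpson's rule: (h/3)[f(x₀) + 4f(x₁) + 2f(x₂) + ... + f(xₙ)]

x_0 = 1.0000, f(x_0) = 0.841471, coefficient = 1
x_1 = 1.2083, f(x_1) = 1.129823, coefficient = 4
x_2 = 1.4167, f(x_2) = 1.399873, coefficient = 2
x_3 = 1.6250, f(x_3) = 1.622613, coefficient = 4
x_4 = 1.8333, f(x_4) = 1.770514, coefficient = 2
x_5 = 2.0417, f(x_5) = 1.819480, coefficient = 4
x_6 = 2.2500, f(x_6) = 1.750665, coefficient = 1

I ≈ (0.208333/3) × 27.220575 = 1.890318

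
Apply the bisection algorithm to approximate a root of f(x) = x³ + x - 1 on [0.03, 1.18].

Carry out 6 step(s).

f(x) = x³ + x - 1
Initial interval: [0.03, 1.18]

Iteration 1:
  c_1 = (0.030000 + 1.180000)/2 = 0.605000
  f(c_1) = f(0.605000) = -0.173555
  f(a) × f(c) ≥ 0, new interval: [0.605000, 1.180000]
Iteration 2:
  c_2 = (0.605000 + 1.180000)/2 = 0.892500
  f(c_2) = f(0.892500) = 0.603426
  f(a) × f(c) < 0, new interval: [0.605000, 0.892500]
Iteration 3:
  c_3 = (0.605000 + 0.892500)/2 = 0.748750
  f(c_3) = f(0.748750) = 0.168519
  f(a) × f(c) < 0, new interval: [0.605000, 0.748750]
Iteration 4:
  c_4 = (0.605000 + 0.748750)/2 = 0.676875
  f(c_4) = f(0.676875) = -0.013008
  f(a) × f(c) ≥ 0, new interval: [0.676875, 0.748750]
Iteration 5:
  c_5 = (0.676875 + 0.748750)/2 = 0.712813
  f(c_5) = f(0.712813) = 0.074994
  f(a) × f(c) < 0, new interval: [0.676875, 0.712813]
Iteration 6:
  c_6 = (0.676875 + 0.712813)/2 = 0.694844
  f(c_6) = f(0.694844) = 0.030320
  f(a) × f(c) < 0, new interval: [0.676875, 0.694844]

After 6 iteration(s), the approximation is c_6 = 0.694844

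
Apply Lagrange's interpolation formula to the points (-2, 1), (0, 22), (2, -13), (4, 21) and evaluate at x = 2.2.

Lagrange interpolation formula:
P(x) = Σ yᵢ × Lᵢ(x)
where Lᵢ(x) = Π_{j≠i} (x - xⱼ)/(xᵢ - xⱼ)

L_0(2.2) = (2.2 - 0)/(-2 - 0) × (2.2 - 2)/(-2 - 2) × (2.2 - 4)/(-2 - 4) = 0.016500
L_1(2.2) = (2.2 - (-2))/(0 - (-2)) × (2.2 - 2)/(0 - 2) × (2.2 - 4)/(0 - 4) = -0.094500
L_2(2.2) = (2.2 - (-2))/(2 - (-2)) × (2.2 - 0)/(2 - 0) × (2.2 - 4)/(2 - 4) = 1.039500
L_3(2.2) = (2.2 - (-2))/(4 - (-2)) × (2.2 - 0)/(4 - 0) × (2.2 - 2)/(4 - 2) = 0.038500

P(2.2) = 1×L_0(2.2) + 22×L_1(2.2) + (-13)×L_2(2.2) + 21×L_3(2.2)
P(2.2) = -14.767500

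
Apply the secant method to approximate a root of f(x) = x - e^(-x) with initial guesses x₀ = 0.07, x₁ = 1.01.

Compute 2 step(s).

f(x) = x - e^(-x)
x₀ = 0.07, x₁ = 1.01

Secant formula: x_{n+1} = x_n - f(x_n)(x_n - x_{n-1})/(f(x_n) - f(x_{n-1}))

Iteration 1:
  f(0.070000) = -0.862394
  f(1.010000) = 0.645781
  x_2 = 1.010000 - 0.645781×(1.010000 - 0.070000)/(0.645781 - (-0.862394))
       = 0.607504
Iteration 2:
  f(1.010000) = 0.645781
  f(0.607504) = 0.062795
  x_3 = 0.607504 - 0.062795×(0.607504 - 1.010000)/(0.062795 - 0.645781)
       = 0.564150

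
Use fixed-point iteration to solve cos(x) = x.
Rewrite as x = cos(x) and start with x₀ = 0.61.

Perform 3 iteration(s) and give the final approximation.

Equation: cos(x) = x
Fixed-point form: x = cos(x)
x₀ = 0.61

x_1 = g(0.610000) = 0.819648
x_2 = g(0.819648) = 0.682479
x_3 = g(0.682479) = 0.776012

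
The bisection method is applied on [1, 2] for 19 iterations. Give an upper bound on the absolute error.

Bisection error bound: |error| ≤ (b-a)/2^n
|error| ≤ (2 - 1)/2^19 = 1/2^19
|error| ≤ 0.0000019073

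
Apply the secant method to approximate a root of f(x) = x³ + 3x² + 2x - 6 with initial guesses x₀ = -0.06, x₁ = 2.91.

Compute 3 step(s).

f(x) = x³ + 3x² + 2x - 6
x₀ = -0.06, x₁ = 2.91

Secant formula: x_{n+1} = x_n - f(x_n)(x_n - x_{n-1})/(f(x_n) - f(x_{n-1}))

Iteration 1:
  f(-0.060000) = -6.109416
  f(2.910000) = 49.866471
  x_2 = 2.910000 - 49.866471×(2.910000 - (-0.060000))/(49.866471 - (-6.109416))
       = 0.264157
Iteration 2:
  f(2.910000) = 49.866471
  f(0.264157) = -5.243917
  x_3 = 0.264157 - (-5.243917)×(0.264157 - 2.910000)/(-5.243917 - 49.866471)
       = 0.515917
Iteration 3:
  f(0.264157) = -5.243917
  f(0.515917) = -4.032335
  x_4 = 0.515917 - (-4.032335)×(0.515917 - 0.264157)/(-4.032335 - (-5.243917))
       = 1.353813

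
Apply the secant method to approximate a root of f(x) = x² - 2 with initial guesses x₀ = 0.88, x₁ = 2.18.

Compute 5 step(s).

f(x) = x² - 2
x₀ = 0.88, x₁ = 2.18

Secant formula: x_{n+1} = x_n - f(x_n)(x_n - x_{n-1})/(f(x_n) - f(x_{n-1}))

Iteration 1:
  f(0.880000) = -1.225600
  f(2.180000) = 2.752400
  x_2 = 2.180000 - 2.752400×(2.180000 - 0.880000)/(2.752400 - (-1.225600))
       = 1.280523
Iteration 2:
  f(2.180000) = 2.752400
  f(1.280523) = -0.360261
  x_3 = 1.280523 - (-0.360261)×(1.280523 - 2.180000)/(-0.360261 - 2.752400)
       = 1.384629
Iteration 3:
  f(1.280523) = -0.360261
  f(1.384629) = -0.082803
  x_4 = 1.384629 - (-0.082803)×(1.384629 - 1.280523)/(-0.082803 - (-0.360261))
       = 1.415698
Iteration 4:
  f(1.384629) = -0.082803
  f(1.415698) = 0.004200
  x_5 = 1.415698 - 0.004200×(1.415698 - 1.384629)/(0.004200 - (-0.082803))
       = 1.414198
Iteration 5:
  f(1.415698) = 0.004200
  f(1.414198) = -0.000044
  x_6 = 1.414198 - (-0.000044)×(1.414198 - 1.415698)/(-0.000044 - 0.004200)
       = 1.414214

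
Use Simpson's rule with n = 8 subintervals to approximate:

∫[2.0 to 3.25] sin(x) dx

f(x) = sin(x)
a = 2.0, b = 3.25, n = 8
h = (b - a)/n = 0.156250

Simpson's rule: (h/3)[f(x₀) + 4f(x₁) + 2f(x₂) + ... + f(xₙ)]

x_0 = 2.0000, f(x_0) = 0.909297, coefficient = 1
x_1 = 2.1562, f(x_1) = 0.833461, coefficient = 4
x_2 = 2.3125, f(x_2) = 0.737319, coefficient = 2
x_3 = 2.4688, f(x_3) = 0.623212, coefficient = 4
x_4 = 2.6250, f(x_4) = 0.493920, coefficient = 2
x_5 = 2.7812, f(x_5) = 0.352595, coefficient = 4
x_6 = 2.9375, f(x_6) = 0.202679, coefficient = 2
x_7 = 3.0938, f(x_7) = 0.047824, coefficient = 4
x_8 = 3.2500, f(x_8) = -0.108195, coefficient = 1

I ≈ (0.156250/3) × 11.097307 = 0.577985
Exact value: 0.577983
Error: 0.000002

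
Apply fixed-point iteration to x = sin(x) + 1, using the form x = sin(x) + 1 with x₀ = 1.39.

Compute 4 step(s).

Equation: x = sin(x) + 1
Fixed-point form: x = sin(x) + 1
x₀ = 1.39

x_1 = g(1.390000) = 1.983701
x_2 = g(1.983701) = 1.915959
x_3 = g(1.915959) = 1.941020
x_4 = g(1.941020) = 1.932246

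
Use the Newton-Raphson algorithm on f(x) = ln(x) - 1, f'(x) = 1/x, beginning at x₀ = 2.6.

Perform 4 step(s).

f(x) = ln(x) - 1
f'(x) = 1/x
x₀ = 2.6

Newton-Raphson formula: x_{n+1} = x_n - f(x_n)/f'(x_n)

Iteration 1:
  f(2.600000) = -0.044489
  f'(2.600000) = 0.384615
  x_1 = 2.600000 - (-0.044489)/0.384615 = 2.715670
Iteration 2:
  f(2.715670) = -0.000961
  f'(2.715670) = 0.368233
  x_2 = 2.715670 - (-0.000961)/0.368233 = 2.718281
Iteration 3:
  f(2.718281) = 0.000000
  f'(2.718281) = 0.367880
  x_3 = 2.718281 - 0.000000/0.367880 = 2.718282
Iteration 4:
  f(2.718282) = 0.000000
  f'(2.718282) = 0.367879
  x_4 = 2.718282 - 0.000000/0.367879 = 2.718282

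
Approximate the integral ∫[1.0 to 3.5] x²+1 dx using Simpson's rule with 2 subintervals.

f(x) = x²+1
a = 1.0, b = 3.5, n = 2
h = (b - a)/n = 1.250000

Simpson's rule: (h/3)[f(x₀) + 4f(x₁) + 2f(x₂) + ... + f(xₙ)]

x_0 = 1.0000, f(x_0) = 2.000000, coefficient = 1
x_1 = 2.2500, f(x_1) = 6.062500, coefficient = 4
x_2 = 3.5000, f(x_2) = 13.250000, coefficient = 1

I ≈ (1.250000/3) × 39.500000 = 16.458333
Exact value: 16.458333
Error: 0.000000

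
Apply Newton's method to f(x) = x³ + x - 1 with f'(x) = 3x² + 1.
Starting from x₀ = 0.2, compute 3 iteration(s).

f(x) = x³ + x - 1
f'(x) = 3x² + 1
x₀ = 0.2

Newton-Raphson formula: x_{n+1} = x_n - f(x_n)/f'(x_n)

Iteration 1:
  f(0.200000) = -0.792000
  f'(0.200000) = 1.120000
  x_1 = 0.200000 - (-0.792000)/1.120000 = 0.907143
Iteration 2:
  f(0.907143) = 0.653638
  f'(0.907143) = 3.468724
  x_2 = 0.907143 - 0.653638/3.468724 = 0.718705
Iteration 3:
  f(0.718705) = 0.089943
  f'(0.718705) = 2.549612
  x_3 = 0.718705 - 0.089943/2.549612 = 0.683428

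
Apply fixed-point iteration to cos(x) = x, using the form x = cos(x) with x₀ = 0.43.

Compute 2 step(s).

Equation: cos(x) = x
Fixed-point form: x = cos(x)
x₀ = 0.43

x_1 = g(0.430000) = 0.908966
x_2 = g(0.908966) = 0.614562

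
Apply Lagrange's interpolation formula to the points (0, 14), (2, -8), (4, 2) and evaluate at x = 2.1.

Lagrange interpolation formula:
P(x) = Σ yᵢ × Lᵢ(x)
where Lᵢ(x) = Π_{j≠i} (x - xⱼ)/(xᵢ - xⱼ)

L_0(2.1) = (2.1 - 2)/(0 - 2) × (2.1 - 4)/(0 - 4) = -0.023750
L_1(2.1) = (2.1 - 0)/(2 - 0) × (2.1 - 4)/(2 - 4) = 0.997500
L_2(2.1) = (2.1 - 0)/(4 - 0) × (2.1 - 2)/(4 - 2) = 0.026250

P(2.1) = 14×L_0(2.1) + (-8)×L_1(2.1) + 2×L_2(2.1)
P(2.1) = -8.260000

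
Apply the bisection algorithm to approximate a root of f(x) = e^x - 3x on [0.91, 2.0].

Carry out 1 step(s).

f(x) = e^x - 3x
Initial interval: [0.91, 2.0]

Iteration 1:
  c_1 = (0.910000 + 2.000000)/2 = 1.455000
  f(c_1) = f(1.455000) = -0.080517
  f(a) × f(c) ≥ 0, new interval: [1.455000, 2.000000]

After 1 iteration(s), the approximation is c_1 = 1.455000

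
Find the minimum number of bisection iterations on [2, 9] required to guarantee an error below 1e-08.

We need (b-a)/2^n ≤ 1e-08
(9 - 2)/2^n ≤ 1e-08
7/2^n ≤ 1e-08
2^n ≥ 700000000
n ≥ log₂(700000000) = 29.38
n ≥ 30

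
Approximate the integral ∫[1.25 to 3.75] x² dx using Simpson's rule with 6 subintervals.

f(x) = x²
a = 1.25, b = 3.75, n = 6
h = (b - a)/n = 0.416667

Simpson's rule: (h/3)[f(x₀) + 4f(x₁) + 2f(x₂) + ... + f(xₙ)]

x_0 = 1.2500, f(x_0) = 1.562500, coefficient = 1
x_1 = 1.6667, f(x_1) = 2.777778, coefficient = 4
x_2 = 2.0833, f(x_2) = 4.340278, coefficient = 2
x_3 = 2.5000, f(x_3) = 6.250000, coefficient = 4
x_4 = 2.9167, f(x_4) = 8.506944, coefficient = 2
x_5 = 3.3333, f(x_5) = 11.111111, coefficient = 4
x_6 = 3.7500, f(x_6) = 14.062500, coefficient = 1

I ≈ (0.416667/3) × 121.875000 = 16.927083
Exact value: 16.927083
Error: 0.000000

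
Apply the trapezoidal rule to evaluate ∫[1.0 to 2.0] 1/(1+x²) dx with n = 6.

f(x) = 1/(1+x²)
a = 1.0, b = 2.0, n = 6
h = (b - a)/n = 0.166667

Trapezoidal rule: (h/2)[f(x₀) + 2f(x₁) + 2f(x₂) + ... + f(xₙ)]

x_0 = 1.0000, f(x_0) = 0.500000, coefficient = 1
x_1 = 1.1667, f(x_1) = 0.423529, coefficient = 2
x_2 = 1.3333, f(x_2) = 0.360000, coefficient = 2
x_3 = 1.5000, f(x_3) = 0.307692, coefficient = 2
x_4 = 1.6667, f(x_4) = 0.264706, coefficient = 2
x_5 = 1.8333, f(x_5) = 0.229299, coefficient = 2
x_6 = 2.0000, f(x_6) = 0.200000, coefficient = 1

I ≈ (0.166667/2) × 3.870454 = 0.322538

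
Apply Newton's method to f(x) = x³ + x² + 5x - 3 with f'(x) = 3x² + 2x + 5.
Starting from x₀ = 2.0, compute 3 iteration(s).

f(x) = x³ + x² + 5x - 3
f'(x) = 3x² + 2x + 5
x₀ = 2.0

Newton-Raphson formula: x_{n+1} = x_n - f(x_n)/f'(x_n)

Iteration 1:
  f(2.000000) = 19.000000
  f'(2.000000) = 21.000000
  x_1 = 2.000000 - 19.000000/21.000000 = 1.095238
Iteration 2:
  f(1.095238) = 4.989526
  f'(1.095238) = 10.789116
  x_2 = 1.095238 - 4.989526/10.789116 = 0.632779
Iteration 3:
  f(0.632779) = 0.817674
  f'(0.632779) = 7.466785
  x_3 = 0.632779 - 0.817674/7.466785 = 0.523271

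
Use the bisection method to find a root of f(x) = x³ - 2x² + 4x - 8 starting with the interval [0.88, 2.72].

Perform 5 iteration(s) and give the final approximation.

f(x) = x³ - 2x² + 4x - 8
Initial interval: [0.88, 2.72]

Iteration 1:
  c_1 = (0.880000 + 2.720000)/2 = 1.800000
  f(c_1) = f(1.800000) = -1.448000
  f(a) × f(c) ≥ 0, new interval: [1.800000, 2.720000]
Iteration 2:
  c_2 = (1.800000 + 2.720000)/2 = 2.260000
  f(c_2) = f(2.260000) = 2.367976
  f(a) × f(c) < 0, new interval: [1.800000, 2.260000]
Iteration 3:
  c_3 = (1.800000 + 2.260000)/2 = 2.030000
  f(c_3) = f(2.030000) = 0.243627
  f(a) × f(c) < 0, new interval: [1.800000, 2.030000]
Iteration 4:
  c_4 = (1.800000 + 2.030000)/2 = 1.915000
  f(c_4) = f(1.915000) = -0.651714
  f(a) × f(c) ≥ 0, new interval: [1.915000, 2.030000]
Iteration 5:
  c_5 = (1.915000 + 2.030000)/2 = 1.972500
  f(c_5) = f(1.972500) = -0.216996
  f(a) × f(c) ≥ 0, new interval: [1.972500, 2.030000]

After 5 iteration(s), the approximation is c_5 = 1.972500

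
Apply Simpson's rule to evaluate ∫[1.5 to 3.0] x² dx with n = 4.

f(x) = x²
a = 1.5, b = 3.0, n = 4
h = (b - a)/n = 0.375000

Simpson's rule: (h/3)[f(x₀) + 4f(x₁) + 2f(x₂) + ... + f(xₙ)]

x_0 = 1.5000, f(x_0) = 2.250000, coefficient = 1
x_1 = 1.8750, f(x_1) = 3.515625, coefficient = 4
x_2 = 2.2500, f(x_2) = 5.062500, coefficient = 2
x_3 = 2.6250, f(x_3) = 6.890625, coefficient = 4
x_4 = 3.0000, f(x_4) = 9.000000, coefficient = 1

I ≈ (0.375000/3) × 63.000000 = 7.875000
Exact value: 7.875000
Error: 0.000000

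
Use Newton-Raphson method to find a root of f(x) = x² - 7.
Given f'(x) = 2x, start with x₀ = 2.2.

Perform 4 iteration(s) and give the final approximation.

f(x) = x² - 7
f'(x) = 2x
x₀ = 2.2

Newton-Raphson formula: x_{n+1} = x_n - f(x_n)/f'(x_n)

Iteration 1:
  f(2.200000) = -2.160000
  f'(2.200000) = 4.400000
  x_1 = 2.200000 - (-2.160000)/4.400000 = 2.690909
Iteration 2:
  f(2.690909) = 0.240992
  f'(2.690909) = 5.381818
  x_2 = 2.690909 - 0.240992/5.381818 = 2.646130
Iteration 3:
  f(2.646130) = 0.002005
  f'(2.646130) = 5.292260
  x_3 = 2.646130 - 0.002005/5.292260 = 2.645751
Iteration 4:
  f(2.645751) = 0.000000
  f'(2.645751) = 5.291503
  x_4 = 2.645751 - 0.000000/5.291503 = 2.645751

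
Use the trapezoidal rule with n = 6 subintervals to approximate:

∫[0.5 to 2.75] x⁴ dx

f(x) = x⁴
a = 0.5, b = 2.75, n = 6
h = (b - a)/n = 0.375000

Trapezoidal rule: (h/2)[f(x₀) + 2f(x₁) + 2f(x₂) + ... + f(xₙ)]

x_0 = 0.5000, f(x_0) = 0.062500, coefficient = 1
x_1 = 0.8750, f(x_1) = 0.586182, coefficient = 2
x_2 = 1.2500, f(x_2) = 2.441406, coefficient = 2
x_3 = 1.6250, f(x_3) = 6.972900, coefficient = 2
x_4 = 2.0000, f(x_4) = 16.000000, coefficient = 2
x_5 = 2.3750, f(x_5) = 31.816650, coefficient = 2
x_6 = 2.7500, f(x_6) = 57.191406, coefficient = 1

I ≈ (0.375000/2) × 172.888184 = 32.416534
Exact value: 31.449023
Error: 0.967511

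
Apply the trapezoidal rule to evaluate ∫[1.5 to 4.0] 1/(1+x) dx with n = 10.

f(x) = 1/(1+x)
a = 1.5, b = 4.0, n = 10
h = (b - a)/n = 0.250000

Trapezoidal rule: (h/2)[f(x₀) + 2f(x₁) + 2f(x₂) + ... + f(xₙ)]

x_0 = 1.5000, f(x_0) = 0.400000, coefficient = 1
x_1 = 1.7500, f(x_1) = 0.363636, coefficient = 2
x_2 = 2.0000, f(x_2) = 0.333333, coefficient = 2
x_3 = 2.2500, f(x_3) = 0.307692, coefficient = 2
x_4 = 2.5000, f(x_4) = 0.285714, coefficient = 2
x_5 = 2.7500, f(x_5) = 0.266667, coefficient = 2
x_6 = 3.0000, f(x_6) = 0.250000, coefficient = 2
x_7 = 3.2500, f(x_7) = 0.235294, coefficient = 2
x_8 = 3.5000, f(x_8) = 0.222222, coefficient = 2
x_9 = 3.7500, f(x_9) = 0.210526, coefficient = 2
x_10 = 4.0000, f(x_10) = 0.200000, coefficient = 1

I ≈ (0.250000/2) × 5.550171 = 0.693771
Exact value: 0.693147
Error: 0.000624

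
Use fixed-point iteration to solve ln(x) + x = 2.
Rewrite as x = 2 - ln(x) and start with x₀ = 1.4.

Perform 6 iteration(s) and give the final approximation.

Equation: ln(x) + x = 2
Fixed-point form: x = 2 - ln(x)
x₀ = 1.4

x_1 = g(1.400000) = 1.663528
x_2 = g(1.663528) = 1.491059
x_3 = g(1.491059) = 1.600513
x_4 = g(1.600513) = 1.529676
x_5 = g(1.529676) = 1.574944
x_6 = g(1.574944) = 1.545780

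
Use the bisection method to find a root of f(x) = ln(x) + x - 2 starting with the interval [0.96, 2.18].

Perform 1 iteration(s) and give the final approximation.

f(x) = ln(x) + x - 2
Initial interval: [0.96, 2.18]

Iteration 1:
  c_1 = (0.960000 + 2.180000)/2 = 1.570000
  f(c_1) = f(1.570000) = 0.021076
  f(a) × f(c) < 0, new interval: [0.960000, 1.570000]

After 1 iteration(s), the approximation is c_1 = 1.570000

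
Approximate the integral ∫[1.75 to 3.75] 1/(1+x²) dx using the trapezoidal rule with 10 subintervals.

f(x) = 1/(1+x²)
a = 1.75, b = 3.75, n = 10
h = (b - a)/n = 0.200000

Trapezoidal rule: (h/2)[f(x₀) + 2f(x₁) + 2f(x₂) + ... + f(xₙ)]

x_0 = 1.7500, f(x_0) = 0.246154, coefficient = 1
x_1 = 1.9500, f(x_1) = 0.208225, coefficient = 2
x_2 = 2.1500, f(x_2) = 0.177857, coefficient = 2
x_3 = 2.3500, f(x_3) = 0.153315, coefficient = 2
x_4 = 2.5500, f(x_4) = 0.133289, coefficient = 2
x_5 = 2.7500, f(x_5) = 0.116788, coefficient = 2
x_6 = 2.9500, f(x_6) = 0.103066, coefficient = 2
x_7 = 3.1500, f(x_7) = 0.091554, coefficient = 2
x_8 = 3.3500, f(x_8) = 0.081816, coefficient = 2
x_9 = 3.5500, f(x_9) = 0.073516, coefficient = 2
x_10 = 3.7500, f(x_10) = 0.066390, coefficient = 1

I ≈ (0.200000/2) × 2.591398 = 0.259140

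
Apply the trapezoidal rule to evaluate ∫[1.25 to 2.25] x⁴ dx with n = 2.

f(x) = x⁴
a = 1.25, b = 2.25, n = 2
h = (b - a)/n = 0.500000

Trapezoidal rule: (h/2)[f(x₀) + 2f(x₁) + 2f(x₂) + ... + f(xₙ)]

x_0 = 1.2500, f(x_0) = 2.441406, coefficient = 1
x_1 = 1.7500, f(x_1) = 9.378906, coefficient = 2
x_2 = 2.2500, f(x_2) = 25.628906, coefficient = 1

I ≈ (0.500000/2) × 46.828125 = 11.707031
Exact value: 10.922656
Error: 0.784375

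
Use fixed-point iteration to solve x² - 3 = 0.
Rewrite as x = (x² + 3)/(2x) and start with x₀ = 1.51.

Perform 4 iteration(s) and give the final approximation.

Equation: x² - 3 = 0
Fixed-point form: x = (x² + 3)/(2x)
x₀ = 1.51

x_1 = g(1.510000) = 1.748377
x_2 = g(1.748377) = 1.732127
x_3 = g(1.732127) = 1.732051
x_4 = g(1.732051) = 1.732051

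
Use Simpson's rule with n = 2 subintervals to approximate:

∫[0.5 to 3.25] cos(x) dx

f(x) = cos(x)
a = 0.5, b = 3.25, n = 2
h = (b - a)/n = 1.375000

Simpson's rule: (h/3)[f(x₀) + 4f(x₁) + 2f(x₂) + ... + f(xₙ)]

x_0 = 0.5000, f(x_0) = 0.877583, coefficient = 1
x_1 = 1.8750, f(x_1) = -0.299534, coefficient = 4
x_2 = 3.2500, f(x_2) = -0.994130, coefficient = 1

I ≈ (1.375000/3) × -1.314681 = -0.602562
Exact value: -0.587621
Error: 0.014942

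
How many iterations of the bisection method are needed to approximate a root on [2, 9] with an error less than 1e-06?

We need (b-a)/2^n ≤ 1e-06
(9 - 2)/2^n ≤ 1e-06
7/2^n ≤ 1e-06
2^n ≥ 7000000
n ≥ log₂(7000000) = 22.74
n ≥ 23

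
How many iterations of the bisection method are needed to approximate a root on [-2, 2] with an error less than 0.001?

We need (b-a)/2^n ≤ 0.001
(2 - (-2))/2^n ≤ 0.001
4/2^n ≤ 0.001
2^n ≥ 4000
n ≥ log₂(4000) = 11.97
n ≥ 12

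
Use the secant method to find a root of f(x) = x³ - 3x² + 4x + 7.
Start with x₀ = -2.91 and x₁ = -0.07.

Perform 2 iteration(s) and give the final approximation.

f(x) = x³ - 3x² + 4x + 7
x₀ = -2.91, x₁ = -0.07

Secant formula: x_{n+1} = x_n - f(x_n)(x_n - x_{n-1})/(f(x_n) - f(x_{n-1}))

Iteration 1:
  f(-2.910000) = -54.686471
  f(-0.070000) = 6.704957
  x_2 = -0.070000 - 6.704957×(-0.070000 - (-2.910000))/(6.704957 - (-54.686471))
       = -0.380175
Iteration 2:
  f(-0.070000) = 6.704957
  f(-0.380175) = 4.990754
  x_3 = -0.380175 - 4.990754×(-0.380175 - (-0.070000))/(4.990754 - 6.704957)
       = -1.283222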